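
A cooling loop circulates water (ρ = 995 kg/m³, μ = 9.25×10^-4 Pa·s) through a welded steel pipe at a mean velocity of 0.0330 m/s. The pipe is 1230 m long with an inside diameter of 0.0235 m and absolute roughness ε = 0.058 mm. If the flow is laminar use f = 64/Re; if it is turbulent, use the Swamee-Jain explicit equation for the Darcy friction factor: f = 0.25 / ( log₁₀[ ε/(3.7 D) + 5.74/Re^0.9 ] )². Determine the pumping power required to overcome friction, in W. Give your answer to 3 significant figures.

Reynolds number Re = ρVD/μ = 995 · 0.033 · 0.0235 / 0.000925 = 834.2.
Re < 2300 → laminar flow, so f = 64/Re = 64/834.2 = 0.07672 (the turbulent correlation is not needed).
Darcy-Weisbach: ΔP = f(L/D)(ρV²/2) = 0.07672·(1230/0.0235)·(995·0.033²/2) = 0.07672·5.234e+04·0.5418 = 2176 Pa.
Q = V·A = 0.033·0.0004337 = 1.431e-05 m³/s.
Pumping power P = QΔP = 1.431e-05·2176 = 0.03114 W = 0.0311 W.

P ≈ 0.0311 W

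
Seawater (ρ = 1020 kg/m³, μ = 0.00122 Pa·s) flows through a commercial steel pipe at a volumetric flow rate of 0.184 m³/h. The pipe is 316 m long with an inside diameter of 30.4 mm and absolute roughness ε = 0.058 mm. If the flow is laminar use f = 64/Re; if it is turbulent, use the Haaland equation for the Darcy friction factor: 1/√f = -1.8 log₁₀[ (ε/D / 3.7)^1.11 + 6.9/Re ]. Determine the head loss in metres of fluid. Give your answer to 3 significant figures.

Q = 0.184 m³/h = 0.184/3600 = 5.111e-05 m³/s.
Cross-sectional area A = πD²/4 = π(0.0304)²/4 = 0.0007258 m²; mean velocity V = Q/A = 5.111e-05/0.0007258 = 0.07042 m/s.
Reynolds number Re = ρVD/μ = 1020 · 0.07042 · 0.0304 / 0.00122 = 1790.
Re < 2300 → laminar flow, so f = 64/Re = 64/1790 = 0.03576 (the turbulent correlation is not needed).
Darcy-Weisbach: ΔP = f(L/D)(ρV²/2) = 0.03576·(316/0.0304)·(1020·0.07042²/2) = 0.03576·1.039e+04·2.529 = 940 Pa.
Head loss h_f = ΔP/(ρg) = 940/(1020·9.81) = 0.0939 m.

h_f ≈ 0.0939 m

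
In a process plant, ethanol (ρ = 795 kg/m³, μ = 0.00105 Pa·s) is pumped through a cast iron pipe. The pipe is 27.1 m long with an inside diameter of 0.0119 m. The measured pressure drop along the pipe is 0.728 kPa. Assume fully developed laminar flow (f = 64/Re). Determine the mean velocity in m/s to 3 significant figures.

V ≈ 0.113 m/s

For laminar flow, f = 64/Re with Re = ρVD/μ, so Darcy-Weisbach reduces to ΔP = 32μLV/D². Solving for V: V = ΔP·D²/(32μL) = 728·(0.0119)²/(32·0.00105·27.1) = 0.1132 m/s.
Check: Re = ρVD/μ = 795·0.1132·0.0119/0.00105 = 1020 < 2300, so the laminar assumption holds.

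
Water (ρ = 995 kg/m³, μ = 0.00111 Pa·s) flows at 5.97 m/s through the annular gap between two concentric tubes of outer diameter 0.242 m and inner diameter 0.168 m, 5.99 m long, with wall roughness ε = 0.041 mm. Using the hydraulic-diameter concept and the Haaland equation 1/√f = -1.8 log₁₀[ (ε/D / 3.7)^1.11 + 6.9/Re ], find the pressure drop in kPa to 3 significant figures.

ΔP ≈ 26.0 kPa

Hydraulic diameter D_h = 4A/P = D_o - D_i = 0.242 - 0.168 = 0.074 m.
Re = ρVD_h/μ = 995·5.97·0.074/0.00111 = 3.96e+05.
ε/D_h = 4.1e-05/0.074 = 0.000554; Haaland gives 1/√f = -1.8 log₁₀[5.68e-05+1.74e-05] = 7.433, so f = 0.0181.
ΔP = f(L/D_h)(ρV²/2) = 0.0181·5.99/0.074·1.773e+04 = 2.598e+04 Pa.
ΔP = 26.0 kPa.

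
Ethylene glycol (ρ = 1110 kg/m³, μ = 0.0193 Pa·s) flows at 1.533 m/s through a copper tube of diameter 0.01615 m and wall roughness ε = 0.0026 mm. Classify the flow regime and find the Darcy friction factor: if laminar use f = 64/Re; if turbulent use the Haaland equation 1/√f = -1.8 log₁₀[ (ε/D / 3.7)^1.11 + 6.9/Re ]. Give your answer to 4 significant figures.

Re = ρVD/μ = 1110·1.533·0.01615/0.0193 = 1424.
Re < 2300 → laminar, so f = 64/Re = 0.04495 (roughness is irrelevant in laminar flow).

f ≈ 0.04495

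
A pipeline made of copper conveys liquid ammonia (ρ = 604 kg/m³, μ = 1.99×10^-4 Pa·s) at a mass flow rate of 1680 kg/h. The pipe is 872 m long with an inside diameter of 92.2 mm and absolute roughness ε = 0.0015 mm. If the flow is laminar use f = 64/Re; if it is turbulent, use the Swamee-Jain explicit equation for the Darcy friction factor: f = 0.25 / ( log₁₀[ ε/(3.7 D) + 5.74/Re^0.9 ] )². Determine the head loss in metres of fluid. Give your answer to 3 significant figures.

h_f ≈ 0.149 m

ṁ = 1680 kg/h = 1680/3600 = 0.4667 kg/s.
A = πD²/4 = π(0.0922)²/4 = 0.006677 m²; mean velocity V = ṁ/(ρA) = 0.4667/(604 · 0.006677) = 0.1157 m/s.
Reynolds number Re = ρVD/μ = 604 · 0.1157 · 0.0922 / 0.000199 = 3.238e+04.
Re > 4000 → turbulent. Relative roughness ε/D = 1.5e-06/0.0922 = 1.63e-05. Swamee-Jain: f = 0.25/(log₁₀[1.63e-05/3.7 + 5.74/3.238e+04^0.9])² = 0.25/(log₁₀[4.4e-06 + 0.000501])² = 0.25/(-3.297)² = 0.023.
Darcy-Weisbach: ΔP = f(L/D)(ρV²/2) = 0.023·(872/0.0922)·(604·0.1157²/2) = 0.023·9458·4.044 = 879.9 Pa.
Head loss h_f = ΔP/(ρg) = 879.9/(604·9.81) = 0.149 m.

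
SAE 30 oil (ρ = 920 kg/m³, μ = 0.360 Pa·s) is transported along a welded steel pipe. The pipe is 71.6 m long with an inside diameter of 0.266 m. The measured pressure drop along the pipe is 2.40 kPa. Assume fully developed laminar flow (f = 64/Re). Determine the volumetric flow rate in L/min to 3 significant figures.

Q ≈ 686 L/min

For laminar flow, f = 64/Re with Re = ρVD/μ, so Darcy-Weisbach reduces to ΔP = 32μLV/D². Solving for V: V = ΔP·D²/(32μL) = 2400·(0.266)²/(32·0.36·71.6) = 0.2059 m/s.
Check: Re = ρVD/μ = 920·0.2059·0.266/0.36 = 140 < 2300, so the laminar assumption holds.
Q = V·A = 0.2059·(π/4·0.266²) = 0.01144 m³/s = 686 L/min.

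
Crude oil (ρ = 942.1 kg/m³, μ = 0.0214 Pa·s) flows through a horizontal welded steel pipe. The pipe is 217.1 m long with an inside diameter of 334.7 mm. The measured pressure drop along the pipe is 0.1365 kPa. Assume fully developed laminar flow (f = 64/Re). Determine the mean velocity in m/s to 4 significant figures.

For laminar flow, f = 64/Re with Re = ρVD/μ, so Darcy-Weisbach reduces to ΔP = 32μLV/D². Solving for V: V = ΔP·D²/(32μL) = 136.5·(0.3347)²/(32·0.0214·217.1) = 0.1029 m/s.
Check: Re = ρVD/μ = 942.1·0.1029·0.3347/0.0214 = 1516 < 2300, so the laminar assumption holds.

V ≈ 0.1029 m/s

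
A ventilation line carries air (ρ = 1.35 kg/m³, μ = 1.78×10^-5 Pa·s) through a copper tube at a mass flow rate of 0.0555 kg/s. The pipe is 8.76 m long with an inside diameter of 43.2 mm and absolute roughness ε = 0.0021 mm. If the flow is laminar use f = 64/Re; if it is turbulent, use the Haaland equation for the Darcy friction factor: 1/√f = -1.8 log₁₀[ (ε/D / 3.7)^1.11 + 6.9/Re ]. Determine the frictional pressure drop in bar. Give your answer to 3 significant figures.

ΔP ≈ 0.0197 bar

A = πD²/4 = π(0.0432)²/4 = 0.001466 m²; mean velocity V = ṁ/(ρA) = 0.0555/(1.35 · 0.001466) = 28.05 m/s.
Reynolds number Re = ρVD/μ = 1.35 · 28.05 · 0.0432 / 1.78e-05 = 9.19e+04.
Re > 4000 → turbulent. Relative roughness ε/D = 2.1e-06/0.0432 = 4.86e-05. Haaland: 1/√f = -1.8 log₁₀[(4.86e-05/3.7)^1.11 + 6.9/9.19e+04] = -1.8 log₁₀[3.82e-06 + 7.51e-05] = 7.385, so f = 0.01833.
Darcy-Weisbach: ΔP = f(L/D)(ρV²/2) = 0.01833·(8.76/0.0432)·(1.35·28.05²/2) = 0.01833·202.8·531 = 1974 Pa.
ΔP = 1974 Pa = 0.0197 bar.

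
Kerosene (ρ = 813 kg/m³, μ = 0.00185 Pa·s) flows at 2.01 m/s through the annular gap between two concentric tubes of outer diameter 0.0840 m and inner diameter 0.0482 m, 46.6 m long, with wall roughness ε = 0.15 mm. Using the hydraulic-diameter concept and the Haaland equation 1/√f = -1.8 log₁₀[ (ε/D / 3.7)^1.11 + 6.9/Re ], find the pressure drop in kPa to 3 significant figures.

ΔP ≈ 67.7 kPa

Hydraulic diameter D_h = 4A/P = D_o - D_i = 0.084 - 0.0482 = 0.0358 m.
Re = ρVD_h/μ = 813·2.01·0.0358/0.00185 = 3.162e+04.
ε/D_h = 0.00015/0.0358 = 0.00419; Haaland gives 1/√f = -1.8 log₁₀[0.000537+0.000218] = 5.62, so f = 0.03167.
ΔP = f(L/D_h)(ρV²/2) = 0.03167·46.6/0.0358·1642 = 6.769e+04 Pa.
ΔP = 67.7 kPa.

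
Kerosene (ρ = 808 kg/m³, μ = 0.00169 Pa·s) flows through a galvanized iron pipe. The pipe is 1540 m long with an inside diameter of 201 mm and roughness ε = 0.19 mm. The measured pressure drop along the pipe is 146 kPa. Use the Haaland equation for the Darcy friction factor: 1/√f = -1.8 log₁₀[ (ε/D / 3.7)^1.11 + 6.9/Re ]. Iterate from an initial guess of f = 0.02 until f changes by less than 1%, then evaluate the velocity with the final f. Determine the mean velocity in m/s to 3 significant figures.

V ≈ 1.49 m/s

Rearranging Darcy-Weisbach: V = √(2·ΔP·D/(f·L·ρ)). With ε/D = 0.00019/0.201 = 0.000945, iterate starting from f = 0.02:
  f = 0.02 → V = √(2·1.46e+05·0.201/(0.02·1540·808)) = 1.536 m/s; Re = ρVD/μ = 1.476e+05; f → 0.02109
  f = 0.02109 → V = 1.495 m/s; Re = 1.437e+05; f → 0.02114
Converged (Δf/f < 1%). With the final f = 0.02114: V = √(2·1.46e+05·0.201/(0.02114·1540·808)) = 1.494 m/s.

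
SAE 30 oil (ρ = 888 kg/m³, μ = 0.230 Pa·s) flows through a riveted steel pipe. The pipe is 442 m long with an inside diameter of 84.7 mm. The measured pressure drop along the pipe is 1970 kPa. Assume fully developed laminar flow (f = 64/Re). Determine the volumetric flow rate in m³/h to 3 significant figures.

For laminar flow, f = 64/Re with Re = ρVD/μ, so Darcy-Weisbach reduces to ΔP = 32μLV/D². Solving for V: V = ΔP·D²/(32μL) = 1.97e+06·(0.0847)²/(32·0.23·442) = 4.344 m/s.
Check: Re = ρVD/μ = 888·4.344·0.0847/0.23 = 1421 < 2300, so the laminar assumption holds.
Q = V·A = 4.344·(π/4·0.0847²) = 0.02448 m³/s = 88.1 m³/h.

Q ≈ 88.1 m³/h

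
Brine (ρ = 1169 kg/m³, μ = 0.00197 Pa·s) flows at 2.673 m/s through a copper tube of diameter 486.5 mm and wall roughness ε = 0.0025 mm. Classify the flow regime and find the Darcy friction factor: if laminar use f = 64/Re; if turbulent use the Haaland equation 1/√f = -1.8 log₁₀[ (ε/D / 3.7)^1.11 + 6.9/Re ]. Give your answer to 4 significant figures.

f ≈ 0.01218

Re = ρVD/μ = 1169·2.673·0.4865/0.00197 = 7.717e+05.
Re > 4000 → turbulent. ε/D = 2.5e-06/0.4865 = 5.14e-06; Haaland: 1/√f = -1.8 log₁₀[3.15e-07 + 8.94e-06] = 9.06, so f = 0.01218.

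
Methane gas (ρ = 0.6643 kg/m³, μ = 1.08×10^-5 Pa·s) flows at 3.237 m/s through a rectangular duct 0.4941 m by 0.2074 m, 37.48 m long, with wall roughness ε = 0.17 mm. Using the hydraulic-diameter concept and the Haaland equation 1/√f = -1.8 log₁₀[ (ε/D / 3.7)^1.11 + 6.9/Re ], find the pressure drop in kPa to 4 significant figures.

ΔP ≈ 0.009809 kPa

Hydraulic diameter D_h = 4A/P = 4·(0.4941·0.2074)/(2·(0.4941+0.2074)) = 0.4099/1.403 = 0.2922 m.
Re = ρVD_h/μ = 0.6643·3.237·0.2922/1.08e-05 = 5.817e+04.
ε/D_h = 0.00017/0.2922 = 0.000582; Haaland gives 1/√f = -1.8 log₁₀[6e-05+0.000119] = 6.746, so f = 0.02197.
ΔP = f(L/D_h)(ρV²/2) = 0.02197·37.48/0.2922·3.48 = 9.809 Pa.
ΔP = 0.009809 kPa.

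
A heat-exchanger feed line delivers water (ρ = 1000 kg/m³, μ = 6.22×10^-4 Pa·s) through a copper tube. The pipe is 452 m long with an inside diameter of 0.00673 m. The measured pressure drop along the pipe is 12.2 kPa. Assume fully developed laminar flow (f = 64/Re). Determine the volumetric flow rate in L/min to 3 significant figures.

For laminar flow, f = 64/Re with Re = ρVD/μ, so Darcy-Weisbach reduces to ΔP = 32μLV/D². Solving for V: V = ΔP·D²/(32μL) = 1.22e+04·(0.00673)²/(32·0.000622·452) = 0.06142 m/s.
Check: Re = ρVD/μ = 1000·0.06142·0.00673/0.000622 = 664.6 < 2300, so the laminar assumption holds.
Q = V·A = 0.06142·(π/4·0.00673²) = 2.185e-06 m³/s = 0.131 L/min.

Q ≈ 0.131 L/min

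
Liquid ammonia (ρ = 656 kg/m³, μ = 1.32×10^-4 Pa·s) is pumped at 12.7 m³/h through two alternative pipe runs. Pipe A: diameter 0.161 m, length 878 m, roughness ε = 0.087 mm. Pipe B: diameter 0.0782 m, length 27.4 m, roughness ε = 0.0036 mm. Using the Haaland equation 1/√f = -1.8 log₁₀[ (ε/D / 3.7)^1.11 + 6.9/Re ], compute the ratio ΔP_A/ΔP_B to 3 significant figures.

Pipe A: V = Q/A = 0.003528/0.02036 = 0.1733 m/s; Re = 1.386e+05; ε/D = 0.00054; Haaland → f = 0.0195; ΔP_A = f(L/D)(ρV²/2) = 1047 Pa.
Pipe B: V = Q/A = 0.003528/0.004803 = 0.7345 m/s; Re = 2.855e+05; ε/D = 4.6e-05; Haaland → f = 0.01487; ΔP_B = f(L/D)(ρV²/2) = 921.7 Pa.
ΔP_A/ΔP_B = 1047/921.7 = 1.14.

ΔP_A/ΔP_B ≈ 1.14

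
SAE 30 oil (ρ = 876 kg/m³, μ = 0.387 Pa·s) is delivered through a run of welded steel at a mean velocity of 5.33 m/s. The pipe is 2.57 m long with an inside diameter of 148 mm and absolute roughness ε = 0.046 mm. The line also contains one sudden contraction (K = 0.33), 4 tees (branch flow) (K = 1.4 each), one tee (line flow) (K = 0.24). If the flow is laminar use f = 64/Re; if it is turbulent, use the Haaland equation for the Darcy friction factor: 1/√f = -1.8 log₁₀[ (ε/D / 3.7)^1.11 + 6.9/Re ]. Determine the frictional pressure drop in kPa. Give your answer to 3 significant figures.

Reynolds number Re = ρVD/μ = 876 · 5.33 · 0.148 / 0.387 = 1786.
Re < 2300 → laminar flow, so f = 64/Re = 64/1786 = 0.03584 (the turbulent correlation is not needed).
Total minor-loss coefficient ΣK = 1·0.33 + 4·1.4 + 1·0.24 = 6.17.
ΔP = [f·L/D + ΣK]·(ρV²/2) = [0.03584·2.57/0.148 + 6.17]·(876·5.33²/2) = [0.6224 + 6.17]·1.244e+04 = 8.452e+04 Pa.
ΔP = 8.452e+04 Pa = 84.5 kPa.

ΔP ≈ 84.5 kPa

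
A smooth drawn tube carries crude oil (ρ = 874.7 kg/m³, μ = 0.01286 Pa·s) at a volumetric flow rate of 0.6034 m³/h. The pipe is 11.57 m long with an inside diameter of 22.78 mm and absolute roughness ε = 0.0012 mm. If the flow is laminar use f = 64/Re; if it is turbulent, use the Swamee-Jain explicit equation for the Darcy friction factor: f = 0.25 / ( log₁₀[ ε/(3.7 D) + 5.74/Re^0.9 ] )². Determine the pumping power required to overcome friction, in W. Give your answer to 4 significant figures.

Q = 0.6034 m³/h = 0.6034/3600 = 0.0001676 m³/s.
Cross-sectional area A = πD²/4 = π(0.02278)²/4 = 0.0004076 m²; mean velocity V = Q/A = 0.0001676/0.0004076 = 0.4112 m/s.
Reynolds number Re = ρVD/μ = 874.7 · 0.4112 · 0.02278 / 0.0129 = 637.2.
Re < 2300 → laminar flow, so f = 64/Re = 64/637.2 = 0.1004 (the turbulent correlation is not needed).
Darcy-Weisbach: ΔP = f(L/D)(ρV²/2) = 0.1004·(11.57/0.02278)·(874.7·0.4112²/2) = 0.1004·507.9·73.97 = 3773 Pa.
Pumping power P = QΔP = 0.0001676·3773 = 0.63245 W = 0.6324 W.

P ≈ 0.6324 W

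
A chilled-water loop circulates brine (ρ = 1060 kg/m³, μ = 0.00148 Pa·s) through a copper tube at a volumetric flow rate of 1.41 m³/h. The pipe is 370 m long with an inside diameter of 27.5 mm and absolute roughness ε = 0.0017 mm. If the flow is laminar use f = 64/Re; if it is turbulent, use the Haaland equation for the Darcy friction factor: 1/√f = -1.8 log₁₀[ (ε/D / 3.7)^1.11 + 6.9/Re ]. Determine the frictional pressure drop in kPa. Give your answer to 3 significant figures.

Q = 1.41 m³/h = 1.41/3600 = 0.0003917 m³/s.
Cross-sectional area A = πD²/4 = π(0.0275)²/4 = 0.000594 m²; mean velocity V = Q/A = 0.0003917/0.000594 = 0.6594 m/s.
Reynolds number Re = ρVD/μ = 1060 · 0.6594 · 0.0275 / 0.00148 = 1.299e+04.
Re > 4000 → turbulent. Relative roughness ε/D = 1.7e-06/0.0275 = 6.18e-05. Haaland: 1/√f = -1.8 log₁₀[(6.18e-05/3.7)^1.11 + 6.9/1.299e+04] = -1.8 log₁₀[4.98e-06 + 0.000531] = 5.887, so f = 0.02885.
Darcy-Weisbach: ΔP = f(L/D)(ρV²/2) = 0.02885·(370/0.0275)·(1060·0.6594²/2) = 0.02885·1.345e+04·230.5 = 8.947e+04 Pa.
ΔP = 8.947e+04 Pa = 89.5 kPa.

ΔP ≈ 89.5 kPa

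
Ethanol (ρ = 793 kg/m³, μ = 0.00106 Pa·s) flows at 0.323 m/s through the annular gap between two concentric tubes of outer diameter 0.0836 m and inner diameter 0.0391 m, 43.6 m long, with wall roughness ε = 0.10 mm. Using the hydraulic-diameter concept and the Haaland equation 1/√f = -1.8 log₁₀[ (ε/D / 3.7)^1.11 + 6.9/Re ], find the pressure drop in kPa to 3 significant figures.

Hydraulic diameter D_h = 4A/P = D_o - D_i = 0.0836 - 0.0391 = 0.0445 m.
Re = ρVD_h/μ = 793·0.323·0.0445/0.00106 = 1.075e+04.
ε/D_h = 0.0001/0.0445 = 0.00225; Haaland gives 1/√f = -1.8 log₁₀[0.000269+0.000642] = 5.473, so f = 0.03338.
ΔP = f(L/D_h)(ρV²/2) = 0.03338·43.6/0.0445·41.37 = 1353 Pa.
ΔP = 1.35 kPa.

ΔP ≈ 1.35 kPa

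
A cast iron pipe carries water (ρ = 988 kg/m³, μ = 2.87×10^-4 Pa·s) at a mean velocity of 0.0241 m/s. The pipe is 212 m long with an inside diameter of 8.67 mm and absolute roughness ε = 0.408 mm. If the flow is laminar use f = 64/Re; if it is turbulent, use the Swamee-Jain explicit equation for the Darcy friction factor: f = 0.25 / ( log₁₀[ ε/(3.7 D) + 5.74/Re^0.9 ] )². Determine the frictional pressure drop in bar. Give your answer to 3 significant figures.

Reynolds number Re = ρVD/μ = 988 · 0.0241 · 0.00867 / 0.000287 = 719.3.
Re < 2300 → laminar flow, so f = 64/Re = 64/719.3 = 0.08898 (the turbulent correlation is not needed).
Darcy-Weisbach: ΔP = f(L/D)(ρV²/2) = 0.08898·(212/0.00867)·(988·0.0241²/2) = 0.08898·2.445e+04·0.2869 = 624.2 Pa.
ΔP = 624.2 Pa = 0.00624 bar.

ΔP ≈ 0.00624 bar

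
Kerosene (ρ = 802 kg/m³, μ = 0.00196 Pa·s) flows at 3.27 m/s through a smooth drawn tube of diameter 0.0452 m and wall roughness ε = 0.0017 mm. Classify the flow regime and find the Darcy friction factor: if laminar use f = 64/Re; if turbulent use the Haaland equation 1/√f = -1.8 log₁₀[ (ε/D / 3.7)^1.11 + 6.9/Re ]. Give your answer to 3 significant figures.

Re = ρVD/μ = 802·3.27·0.0452/0.00196 = 6.048e+04.
Re > 4000 → turbulent. ε/D = 1.7e-06/0.0452 = 3.76e-05; Haaland: 1/√f = -1.8 log₁₀[2.87e-06 + 0.000114] = 7.078, so f = 0.01996.

f ≈ 0.0200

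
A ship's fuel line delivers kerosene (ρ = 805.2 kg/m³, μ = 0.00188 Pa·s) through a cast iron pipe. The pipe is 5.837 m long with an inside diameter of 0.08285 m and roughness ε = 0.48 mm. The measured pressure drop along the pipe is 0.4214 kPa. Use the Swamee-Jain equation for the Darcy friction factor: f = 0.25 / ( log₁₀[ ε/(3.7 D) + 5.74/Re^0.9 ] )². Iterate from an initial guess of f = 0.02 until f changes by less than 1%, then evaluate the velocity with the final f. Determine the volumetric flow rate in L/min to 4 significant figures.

Rearranging Darcy-Weisbach: V = √(2·ΔP·D/(f·L·ρ)). With ε/D = 0.00048/0.08285 = 0.00579, iterate starting from f = 0.02:
  f = 0.02 → V = √(2·421.4·0.08285/(0.02·5.837·805.2)) = 0.8619 m/s; Re = ρVD/μ = 3.058e+04; f → 0.03483
  f = 0.03483 → V = 0.6531 m/s; Re = 2.318e+04; f → 0.03562
  f = 0.03562 → V = 0.6458 m/s; Re = 2.292e+04; f → 0.03566
Converged (Δf/f < 1%). With the final f = 0.03566: V = √(2·421.4·0.08285/(0.03566·5.837·805.2)) = 0.6455 m/s.
Q = V·A = 0.6455·(π/4·0.08285²) = 0.00348 m³/s = 208.8 L/min.

Q ≈ 208.8 L/min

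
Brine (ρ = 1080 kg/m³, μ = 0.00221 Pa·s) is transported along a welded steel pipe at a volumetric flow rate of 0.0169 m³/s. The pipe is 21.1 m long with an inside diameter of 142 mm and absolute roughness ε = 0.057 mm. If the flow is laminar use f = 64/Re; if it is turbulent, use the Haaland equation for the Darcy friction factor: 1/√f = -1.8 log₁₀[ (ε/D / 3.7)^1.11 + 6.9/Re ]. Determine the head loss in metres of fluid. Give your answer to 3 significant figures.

Cross-sectional area A = πD²/4 = π(0.142)²/4 = 0.01584 m²; mean velocity V = Q/A = 0.0169/0.01584 = 1.067 m/s.
Reynolds number Re = ρVD/μ = 1080 · 1.067 · 0.142 / 0.00221 = 7.405e+04.
Re > 4000 → turbulent. Relative roughness ε/D = 5.7e-05/0.142 = 0.000401. Haaland: 1/√f = -1.8 log₁₀[(0.000401/3.7)^1.11 + 6.9/7.405e+04] = -1.8 log₁₀[3.97e-05 + 9.32e-05] = 6.978, so f = 0.02054.
Darcy-Weisbach: ΔP = f(L/D)(ρV²/2) = 0.02054·(21.1/0.142)·(1080·1.067²/2) = 0.02054·148.6·614.9 = 1877 Pa.
Head loss h_f = ΔP/(ρg) = 1877/(1080·9.81) = 0.177 m.

h_f ≈ 0.177 m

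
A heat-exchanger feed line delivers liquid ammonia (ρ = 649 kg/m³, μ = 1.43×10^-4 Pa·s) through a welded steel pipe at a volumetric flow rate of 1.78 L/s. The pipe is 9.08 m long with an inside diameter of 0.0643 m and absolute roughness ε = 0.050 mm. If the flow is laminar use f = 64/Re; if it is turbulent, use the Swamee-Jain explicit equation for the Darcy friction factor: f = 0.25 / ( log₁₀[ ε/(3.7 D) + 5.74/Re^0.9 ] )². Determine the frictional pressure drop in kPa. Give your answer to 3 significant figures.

ΔP ≈ 0.284 kPa

Q = 1.78 L/s = 1.78/1000 = 0.00178 m³/s.
Cross-sectional area A = πD²/4 = π(0.0643)²/4 = 0.003247 m²; mean velocity V = Q/A = 0.00178/0.003247 = 0.5482 m/s.
Reynolds number Re = ρVD/μ = 649 · 0.5482 · 0.0643 / 0.000143 = 1.6e+05.
Re > 4000 → turbulent. Relative roughness ε/D = 5e-05/0.0643 = 0.000778. Swamee-Jain: f = 0.25/(log₁₀[0.000778/3.7 + 5.74/1.6e+05^0.9])² = 0.25/(log₁₀[0.00021 + 0.000119])² = 0.25/(-3.483)² = 0.02061.
Darcy-Weisbach: ΔP = f(L/D)(ρV²/2) = 0.02061·(9.08/0.0643)·(649·0.5482²/2) = 0.02061·141.2·97.51 = 283.8 Pa.
ΔP = 283.8 Pa = 0.284 kPa.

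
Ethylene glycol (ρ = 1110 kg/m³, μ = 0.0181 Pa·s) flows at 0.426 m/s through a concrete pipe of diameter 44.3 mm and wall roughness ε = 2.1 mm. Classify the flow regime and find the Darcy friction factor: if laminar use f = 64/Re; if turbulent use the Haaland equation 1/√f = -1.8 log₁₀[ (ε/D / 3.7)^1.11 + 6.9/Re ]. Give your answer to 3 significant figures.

f ≈ 0.0553

Re = ρVD/μ = 1110·0.426·0.0443/0.0181 = 1157.
Re < 2300 → laminar, so f = 64/Re = 0.0553 (roughness is irrelevant in laminar flow).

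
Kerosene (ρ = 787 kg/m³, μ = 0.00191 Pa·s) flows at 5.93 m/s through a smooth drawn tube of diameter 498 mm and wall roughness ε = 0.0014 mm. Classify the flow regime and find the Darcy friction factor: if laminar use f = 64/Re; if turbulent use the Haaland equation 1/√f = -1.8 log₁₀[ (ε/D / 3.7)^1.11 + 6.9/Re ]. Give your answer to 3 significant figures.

f ≈ 0.0113

Re = ρVD/μ = 787·5.93·0.498/0.00191 = 1.217e+06.
Re > 4000 → turbulent. ε/D = 1.4e-06/0.498 = 2.81e-06; Haaland: 1/√f = -1.8 log₁₀[1.61e-07 + 5.67e-06] = 9.422, so f = 0.01127.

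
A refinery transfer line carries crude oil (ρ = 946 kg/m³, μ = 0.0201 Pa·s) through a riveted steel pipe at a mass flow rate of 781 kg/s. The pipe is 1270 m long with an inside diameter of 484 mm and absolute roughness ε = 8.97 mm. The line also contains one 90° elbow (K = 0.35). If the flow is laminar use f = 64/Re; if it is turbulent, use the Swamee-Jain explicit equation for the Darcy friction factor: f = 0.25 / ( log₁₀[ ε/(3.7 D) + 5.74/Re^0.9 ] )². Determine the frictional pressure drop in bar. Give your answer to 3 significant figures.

A = πD²/4 = π(0.484)²/4 = 0.184 m²; mean velocity V = ṁ/(ρA) = 781/(946 · 0.184) = 4.487 m/s.
Reynolds number Re = ρVD/μ = 946 · 4.487 · 0.484 / 0.0201 = 1.022e+05.
Re > 4000 → turbulent. Relative roughness ε/D = 0.00897/0.484 = 0.0185. Swamee-Jain: f = 0.25/(log₁₀[0.0185/3.7 + 5.74/1.022e+05^0.9])² = 0.25/(log₁₀[0.00501 + 0.000178])² = 0.25/(-2.285)² = 0.04788.
Total minor-loss coefficient ΣK = 1·0.35 = 0.35.
ΔP = [f·L/D + ΣK]·(ρV²/2) = [0.04788·1270/0.484 + 0.35]·(946·4.487²/2) = [125.6 + 0.35]·9524 = 1.2e+06 Pa.
ΔP = 1.2e+06 Pa = 12.0 bar.

ΔP ≈ 12.0 bar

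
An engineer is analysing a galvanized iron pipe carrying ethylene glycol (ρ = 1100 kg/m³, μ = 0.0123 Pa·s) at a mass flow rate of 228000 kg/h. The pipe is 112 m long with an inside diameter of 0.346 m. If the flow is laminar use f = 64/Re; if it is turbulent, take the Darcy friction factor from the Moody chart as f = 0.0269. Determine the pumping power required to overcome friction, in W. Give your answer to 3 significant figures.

ṁ = 228000 kg/h = 228000/3600 = 63.33 kg/s.
A = πD²/4 = π(0.346)²/4 = 0.09402 m²; mean velocity V = ṁ/(ρA) = 63.33/(1100 · 0.09402) = 0.6123 m/s.
Reynolds number Re = ρVD/μ = 1100 · 0.6123 · 0.346 / 0.0123 = 1.895e+04.
Re > 4000 → turbulent; use the Moody-chart value f = 0.0269.
Darcy-Weisbach: ΔP = f(L/D)(ρV²/2) = 0.0269·(112/0.346)·(1100·0.6123²/2) = 0.0269·323.7·206.2 = 1796 Pa.
Q = ṁ/ρ = 63.33/1100 = 0.05758 m³/s.
Pumping power P = QΔP = 0.05758·1796 = 103.4 W = 103 W.

P ≈ 103 W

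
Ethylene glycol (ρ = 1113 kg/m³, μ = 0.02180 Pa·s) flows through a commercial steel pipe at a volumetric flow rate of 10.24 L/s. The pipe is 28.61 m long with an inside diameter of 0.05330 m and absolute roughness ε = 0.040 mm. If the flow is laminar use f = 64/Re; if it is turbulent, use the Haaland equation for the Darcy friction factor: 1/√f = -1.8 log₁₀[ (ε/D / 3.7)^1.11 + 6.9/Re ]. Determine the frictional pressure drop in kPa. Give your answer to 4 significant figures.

ΔP ≈ 189.7 kPa

Q = 10.24 L/s = 10.24/1000 = 0.01024 m³/s.
Cross-sectional area A = πD²/4 = π(0.0533)²/4 = 0.002231 m²; mean velocity V = Q/A = 0.01024/0.002231 = 4.589 m/s.
Reynolds number Re = ρVD/μ = 1113 · 4.589 · 0.0533 / 0.0218 = 1.249e+04.
Re > 4000 → turbulent. Relative roughness ε/D = 4e-05/0.0533 = 0.00075. Haaland: 1/√f = -1.8 log₁₀[(0.00075/3.7)^1.11 + 6.9/1.249e+04] = -1.8 log₁₀[7.96e-05 + 0.000552] = 5.759, so f = 0.03016.
Darcy-Weisbach: ΔP = f(L/D)(ρV²/2) = 0.03016·(28.61/0.0533)·(1113·4.589²/2) = 0.03016·536.8·1.172e+04 = 1.897e+05 Pa.
ΔP = 1.897e+05 Pa = 189.7 kPa.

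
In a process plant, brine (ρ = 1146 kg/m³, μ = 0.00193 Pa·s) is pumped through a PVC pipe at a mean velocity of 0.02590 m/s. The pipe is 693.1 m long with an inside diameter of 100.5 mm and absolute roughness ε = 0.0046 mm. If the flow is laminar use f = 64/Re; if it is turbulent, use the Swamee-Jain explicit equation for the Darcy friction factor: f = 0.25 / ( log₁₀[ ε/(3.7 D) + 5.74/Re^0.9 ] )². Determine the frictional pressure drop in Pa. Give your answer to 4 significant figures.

ΔP ≈ 109.8 Pa

Reynolds number Re = ρVD/μ = 1146 · 0.0259 · 0.1005 / 0.00193 = 1546.
Re < 2300 → laminar flow, so f = 64/Re = 64/1546 = 0.04141 (the turbulent correlation is not needed).
Darcy-Weisbach: ΔP = f(L/D)(ρV²/2) = 0.04141·(693.1/0.1005)·(1146·0.0259²/2) = 0.04141·6897·0.3844 = 109.8 Pa.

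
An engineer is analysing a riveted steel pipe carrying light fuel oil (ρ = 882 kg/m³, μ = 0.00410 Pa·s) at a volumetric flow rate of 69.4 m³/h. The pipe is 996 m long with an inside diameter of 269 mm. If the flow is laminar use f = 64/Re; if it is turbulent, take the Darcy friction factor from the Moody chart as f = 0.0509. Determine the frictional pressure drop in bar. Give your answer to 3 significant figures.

Q = 69.4 m³/h = 69.4/3600 = 0.01928 m³/s.
Cross-sectional area A = πD²/4 = π(0.269)²/4 = 0.05683 m²; mean velocity V = Q/A = 0.01928/0.05683 = 0.3392 m/s.
Reynolds number Re = ρVD/μ = 882 · 0.3392 · 0.269 / 0.0041 = 1.963e+04.
Re > 4000 → turbulent; use the Moody-chart value f = 0.0509.
Darcy-Weisbach: ΔP = f(L/D)(ρV²/2) = 0.0509·(996/0.269)·(882·0.3392²/2) = 0.0509·3703·50.74 = 9563 Pa.
ΔP = 9563 Pa = 0.0956 bar.

ΔP ≈ 0.0956 bar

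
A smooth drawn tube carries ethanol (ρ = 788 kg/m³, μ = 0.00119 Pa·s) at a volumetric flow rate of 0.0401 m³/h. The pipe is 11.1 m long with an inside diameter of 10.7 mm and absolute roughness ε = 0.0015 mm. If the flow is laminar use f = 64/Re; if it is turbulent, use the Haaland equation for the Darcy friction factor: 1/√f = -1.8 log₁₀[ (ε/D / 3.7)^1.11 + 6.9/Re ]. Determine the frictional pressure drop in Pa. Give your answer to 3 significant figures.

ΔP ≈ 457 Pa

Q = 0.0401 m³/h = 0.0401/3600 = 1.114e-05 m³/s.
Cross-sectional area A = πD²/4 = π(0.0107)²/4 = 8.992e-05 m²; mean velocity V = Q/A = 1.114e-05/8.992e-05 = 0.1239 m/s.
Reynolds number Re = ρVD/μ = 788 · 0.1239 · 0.0107 / 0.00119 = 877.7.
Re < 2300 → laminar flow, so f = 64/Re = 64/877.7 = 0.07292 (the turbulent correlation is not needed).
Darcy-Weisbach: ΔP = f(L/D)(ρV²/2) = 0.07292·(11.1/0.0107)·(788·0.1239²/2) = 0.07292·1037·6.046 = 457.3 Pa.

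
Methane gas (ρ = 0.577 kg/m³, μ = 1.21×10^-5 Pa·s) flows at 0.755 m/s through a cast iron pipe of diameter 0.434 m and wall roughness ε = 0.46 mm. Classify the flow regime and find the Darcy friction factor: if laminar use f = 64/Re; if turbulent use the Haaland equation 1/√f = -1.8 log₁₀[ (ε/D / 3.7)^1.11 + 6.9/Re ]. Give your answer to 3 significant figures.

Re = ρVD/μ = 0.577·0.755·0.434/1.21e-05 = 1.563e+04.
Re > 4000 → turbulent. ε/D = 0.00046/0.434 = 0.00106; Haaland: 1/√f = -1.8 log₁₀[0.000117 + 0.000442] = 5.856, so f = 0.02917.

f ≈ 0.0292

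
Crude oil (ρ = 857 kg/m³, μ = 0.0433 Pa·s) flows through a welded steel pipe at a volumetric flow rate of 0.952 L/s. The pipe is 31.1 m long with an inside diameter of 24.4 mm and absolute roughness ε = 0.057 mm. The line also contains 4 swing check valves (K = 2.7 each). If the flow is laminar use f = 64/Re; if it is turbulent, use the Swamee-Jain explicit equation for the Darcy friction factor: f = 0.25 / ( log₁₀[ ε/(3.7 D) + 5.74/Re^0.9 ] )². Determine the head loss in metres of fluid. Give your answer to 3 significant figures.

Q = 0.952 L/s = 0.952/1000 = 0.000952 m³/s.
Cross-sectional area A = πD²/4 = π(0.0244)²/4 = 0.0004676 m²; mean velocity V = Q/A = 0.000952/0.0004676 = 2.036 m/s.
Reynolds number Re = ρVD/μ = 857 · 2.036 · 0.0244 / 0.0433 = 983.2.
Re < 2300 → laminar flow, so f = 64/Re = 64/983.2 = 0.06509 (the turbulent correlation is not needed).
Total minor-loss coefficient ΣK = 4·2.7 = 10.8.
ΔP = [f·L/D + ΣK]·(ρV²/2) = [0.06509·31.1/0.0244 + 10.8]·(857·2.036²/2) = [82.97 + 10.8]·1776 = 1.665e+05 Pa.
Head loss h_f = ΔP/(ρg) = 1.665e+05/(857·9.81) = 19.8 m.

h_f ≈ 19.8 m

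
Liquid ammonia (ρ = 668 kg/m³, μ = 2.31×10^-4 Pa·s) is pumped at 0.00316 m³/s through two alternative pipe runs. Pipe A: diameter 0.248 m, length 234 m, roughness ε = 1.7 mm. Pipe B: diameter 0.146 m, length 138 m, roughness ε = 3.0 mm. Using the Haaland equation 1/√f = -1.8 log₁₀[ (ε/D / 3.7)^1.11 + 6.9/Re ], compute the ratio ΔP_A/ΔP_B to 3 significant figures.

Pipe A: V = Q/A = 0.00316/0.04831 = 0.06542 m/s; Re = 4.691e+04; ε/D = 0.00685; Haaland → f = 0.03502; ΔP_A = f(L/D)(ρV²/2) = 47.23 Pa.
Pipe B: V = Q/A = 0.00316/0.01674 = 0.1888 m/s; Re = 7.969e+04; ε/D = 0.0205; Haaland → f = 0.04971; ΔP_B = f(L/D)(ρV²/2) = 559.1 Pa.
ΔP_A/ΔP_B = 47.23/559.1 = 0.0845.

ΔP_A/ΔP_B ≈ 0.0845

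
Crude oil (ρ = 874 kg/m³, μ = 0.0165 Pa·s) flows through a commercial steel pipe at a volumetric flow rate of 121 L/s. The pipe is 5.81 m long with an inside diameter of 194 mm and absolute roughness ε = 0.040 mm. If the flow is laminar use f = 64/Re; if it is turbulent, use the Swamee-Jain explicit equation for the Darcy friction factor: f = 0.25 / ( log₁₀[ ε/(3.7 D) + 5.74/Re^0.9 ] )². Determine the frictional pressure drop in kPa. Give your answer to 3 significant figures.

Q = 121 L/s = 121/1000 = 0.121 m³/s.
Cross-sectional area A = πD²/4 = π(0.194)²/4 = 0.02956 m²; mean velocity V = Q/A = 0.121/0.02956 = 4.093 m/s.
Reynolds number Re = ρVD/μ = 874 · 4.093 · 0.194 / 0.0165 = 4.207e+04.
Re > 4000 → turbulent. Relative roughness ε/D = 4e-05/0.194 = 0.000206. Swamee-Jain: f = 0.25/(log₁₀[0.000206/3.7 + 5.74/4.207e+04^0.9])² = 0.25/(log₁₀[5.57e-05 + 0.000396])² = 0.25/(-3.345)² = 0.02234.
Darcy-Weisbach: ΔP = f(L/D)(ρV²/2) = 0.02234·(5.81/0.194)·(874·4.093²/2) = 0.02234·29.95·7323 = 4899 Pa.
ΔP = 4899 Pa = 4.90 kPa.

ΔP ≈ 4.90 kPa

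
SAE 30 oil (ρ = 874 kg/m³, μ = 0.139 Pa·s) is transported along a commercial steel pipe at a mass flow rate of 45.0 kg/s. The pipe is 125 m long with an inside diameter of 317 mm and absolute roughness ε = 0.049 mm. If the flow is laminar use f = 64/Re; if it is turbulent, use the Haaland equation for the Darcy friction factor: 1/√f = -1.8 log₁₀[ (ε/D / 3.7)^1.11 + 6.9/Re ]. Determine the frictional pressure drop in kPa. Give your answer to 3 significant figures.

A = πD²/4 = π(0.317)²/4 = 0.07892 m²; mean velocity V = ṁ/(ρA) = 45/(874 · 0.07892) = 0.6524 m/s.
Reynolds number Re = ρVD/μ = 874 · 0.6524 · 0.317 / 0.139 = 1300.
Re < 2300 → laminar flow, so f = 64/Re = 64/1300 = 0.04922 (the turbulent correlation is not needed).
Darcy-Weisbach: ΔP = f(L/D)(ρV²/2) = 0.04922·(125/0.317)·(874·0.6524²/2) = 0.04922·394.3·186 = 3610 Pa.
ΔP = 3610 Pa = 3.61 kPa.

ΔP ≈ 3.61 kPa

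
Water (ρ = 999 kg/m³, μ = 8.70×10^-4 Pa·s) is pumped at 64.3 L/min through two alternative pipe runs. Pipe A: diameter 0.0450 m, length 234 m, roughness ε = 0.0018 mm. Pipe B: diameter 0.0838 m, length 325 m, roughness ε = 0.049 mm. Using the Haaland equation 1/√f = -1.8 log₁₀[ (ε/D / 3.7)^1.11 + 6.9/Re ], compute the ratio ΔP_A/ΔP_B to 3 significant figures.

ΔP_A/ΔP_B ≈ 13.4

Pipe A: V = Q/A = 0.001072/0.00159 = 0.6738 m/s; Re = 3.482e+04; ε/D = 4e-05; Haaland → f = 0.02259; ΔP_A = f(L/D)(ρV²/2) = 2.664e+04 Pa.
Pipe B: V = Q/A = 0.001072/0.005515 = 0.1943 m/s; Re = 1.87e+04; ε/D = 0.000585; Haaland → f = 0.02722; ΔP_B = f(L/D)(ρV²/2) = 1991 Pa.
ΔP_A/ΔP_B = 2.664e+04/1991 = 13.4.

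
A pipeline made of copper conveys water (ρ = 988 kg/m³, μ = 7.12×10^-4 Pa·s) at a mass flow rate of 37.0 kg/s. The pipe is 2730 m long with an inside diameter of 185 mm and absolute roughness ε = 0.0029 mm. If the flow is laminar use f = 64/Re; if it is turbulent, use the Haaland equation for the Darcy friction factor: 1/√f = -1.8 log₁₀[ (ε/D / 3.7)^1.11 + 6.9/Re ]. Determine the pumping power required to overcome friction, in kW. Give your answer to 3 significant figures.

A = πD²/4 = π(0.185)²/4 = 0.02688 m²; mean velocity V = ṁ/(ρA) = 37/(988 · 0.02688) = 1.393 m/s.
Reynolds number Re = ρVD/μ = 988 · 1.393 · 0.185 / 0.000712 = 3.577e+05.
Re > 4000 → turbulent. Relative roughness ε/D = 2.9e-06/0.185 = 1.57e-05. Haaland: 1/√f = -1.8 log₁₀[(1.57e-05/3.7)^1.11 + 6.9/3.577e+05] = -1.8 log₁₀[1.09e-06 + 1.93e-05] = 8.443, so f = 0.01403.
Darcy-Weisbach: ΔP = f(L/D)(ρV²/2) = 0.01403·(2730/0.185)·(988·1.393²/2) = 0.01403·1.476e+04·958.8 = 1.985e+05 Pa.
Q = ṁ/ρ = 37/988 = 0.03745 m³/s.
Pumping power P = QΔP = 0.03745·1.985e+05 = 7433 W = 7.43 kW.

P ≈ 7.43 kW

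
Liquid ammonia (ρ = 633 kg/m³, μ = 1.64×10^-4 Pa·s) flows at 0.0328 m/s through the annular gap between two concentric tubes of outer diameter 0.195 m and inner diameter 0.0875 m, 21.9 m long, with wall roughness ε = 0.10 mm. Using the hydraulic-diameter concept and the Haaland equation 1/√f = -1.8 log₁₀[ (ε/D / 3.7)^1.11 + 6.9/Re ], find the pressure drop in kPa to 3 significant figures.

Hydraulic diameter D_h = 4A/P = D_o - D_i = 0.195 - 0.0875 = 0.1075 m.
Re = ρVD_h/μ = 633·0.0328·0.1075/0.000164 = 1.361e+04.
ε/D_h = 0.0001/0.1075 = 0.00093; Haaland gives 1/√f = -1.8 log₁₀[0.000101+0.000507] = 5.789, so f = 0.02984.
ΔP = f(L/D_h)(ρV²/2) = 0.02984·21.9/0.1075·0.3405 = 2.07 Pa.
ΔP = 0.00207 kPa.

ΔP ≈ 0.00207 kPa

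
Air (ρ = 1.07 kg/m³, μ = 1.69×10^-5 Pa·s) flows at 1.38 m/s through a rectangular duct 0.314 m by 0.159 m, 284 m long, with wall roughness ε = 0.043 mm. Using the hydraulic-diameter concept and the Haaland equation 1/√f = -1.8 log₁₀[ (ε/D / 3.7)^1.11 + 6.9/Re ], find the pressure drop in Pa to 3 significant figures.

ΔP ≈ 36.5 Pa

Hydraulic diameter D_h = 4A/P = 4·(0.314·0.159)/(2·(0.314+0.159)) = 0.1997/0.946 = 0.2111 m.
Re = ρVD_h/μ = 1.07·1.38·0.2111/1.69e-05 = 1.844e+04.
ε/D_h = 4.3e-05/0.2111 = 0.000204; Haaland gives 1/√f = -1.8 log₁₀[1.87e-05+0.000374] = 6.13, so f = 0.02661.
ΔP = f(L/D_h)(ρV²/2) = 0.02661·284/0.2111·1.019 = 36.47 Pa.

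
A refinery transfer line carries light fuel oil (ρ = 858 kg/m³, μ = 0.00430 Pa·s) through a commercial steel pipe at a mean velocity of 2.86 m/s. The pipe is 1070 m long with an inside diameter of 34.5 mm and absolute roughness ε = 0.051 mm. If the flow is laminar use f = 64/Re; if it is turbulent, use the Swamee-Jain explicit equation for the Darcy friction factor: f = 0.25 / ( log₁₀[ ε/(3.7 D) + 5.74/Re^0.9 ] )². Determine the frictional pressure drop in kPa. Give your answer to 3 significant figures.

ΔP ≈ 3180 kPa

Reynolds number Re = ρVD/μ = 858 · 2.86 · 0.0345 / 0.0043 = 1.969e+04.
Re > 4000 → turbulent. Relative roughness ε/D = 5.1e-05/0.0345 = 0.00148. Swamee-Jain: f = 0.25/(log₁₀[0.00148/3.7 + 5.74/1.969e+04^0.9])² = 0.25/(log₁₀[0.0004 + 0.000784])² = 0.25/(-2.927)² = 0.02918.
Darcy-Weisbach: ΔP = f(L/D)(ρV²/2) = 0.02918·(1070/0.0345)·(858·2.86²/2) = 0.02918·3.101e+04·3509 = 3.176e+06 Pa.
ΔP = 3.176e+06 Pa = 3180 kPa.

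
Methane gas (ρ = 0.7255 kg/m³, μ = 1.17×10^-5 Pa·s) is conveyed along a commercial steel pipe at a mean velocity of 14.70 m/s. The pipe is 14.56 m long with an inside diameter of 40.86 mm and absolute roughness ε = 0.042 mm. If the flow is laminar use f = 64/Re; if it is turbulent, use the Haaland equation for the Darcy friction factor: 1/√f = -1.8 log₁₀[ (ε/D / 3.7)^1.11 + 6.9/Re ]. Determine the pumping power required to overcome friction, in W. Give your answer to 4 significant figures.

Reynolds number Re = ρVD/μ = 0.7255 · 14.7 · 0.04086 / 1.17e-05 = 3.724e+04.
Re > 4000 → turbulent. Relative roughness ε/D = 4.2e-05/0.04086 = 0.00103. Haaland: 1/√f = -1.8 log₁₀[(0.00103/3.7)^1.11 + 6.9/3.724e+04] = -1.8 log₁₀[0.000113 + 0.000185] = 6.346, so f = 0.02483.
Darcy-Weisbach: ΔP = f(L/D)(ρV²/2) = 0.02483·(14.56/0.04086)·(0.7255·14.7²/2) = 0.02483·356.3·78.39 = 693.6 Pa.
Q = V·A = 14.7·0.001311 = 0.01928 m³/s.
Pumping power P = QΔP = 0.01928·693.6 = 13.369 W = 13.37 W.

P ≈ 13.37 W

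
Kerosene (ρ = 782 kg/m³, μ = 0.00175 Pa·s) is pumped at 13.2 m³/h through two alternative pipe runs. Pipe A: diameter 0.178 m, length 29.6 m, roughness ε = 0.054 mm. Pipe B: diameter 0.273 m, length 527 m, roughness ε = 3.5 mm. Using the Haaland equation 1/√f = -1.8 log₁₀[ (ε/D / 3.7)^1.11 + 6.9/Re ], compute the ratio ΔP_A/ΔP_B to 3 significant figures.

ΔP_A/ΔP_B ≈ 0.303

Pipe A: V = Q/A = 0.003667/0.02488 = 0.1473 m/s; Re = 1.172e+04; ε/D = 0.000303; Haaland → f = 0.02997; ΔP_A = f(L/D)(ρV²/2) = 42.31 Pa.
Pipe B: V = Q/A = 0.003667/0.05853 = 0.06264 m/s; Re = 7642; ε/D = 0.0128; Haaland → f = 0.04713; ΔP_B = f(L/D)(ρV²/2) = 139.6 Pa.
ΔP_A/ΔP_B = 42.31/139.6 = 0.303.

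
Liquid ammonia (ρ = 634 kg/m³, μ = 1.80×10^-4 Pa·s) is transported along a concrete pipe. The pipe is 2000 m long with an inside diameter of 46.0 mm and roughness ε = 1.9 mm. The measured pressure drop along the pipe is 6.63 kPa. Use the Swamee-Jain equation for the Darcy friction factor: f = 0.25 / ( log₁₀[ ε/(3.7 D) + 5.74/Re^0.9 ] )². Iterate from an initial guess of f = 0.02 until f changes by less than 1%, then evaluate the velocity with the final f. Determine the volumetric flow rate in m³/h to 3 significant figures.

Q ≈ 0.502 m³/h

Rearranging Darcy-Weisbach: V = √(2·ΔP·D/(f·L·ρ)). With ε/D = 0.0019/0.046 = 0.0413, iterate starting from f = 0.02:
  f = 0.02 → V = √(2·6630·0.046/(0.02·2000·634)) = 0.1551 m/s; Re = ρVD/μ = 2.513e+04; f → 0.06723
  f = 0.06723 → V = 0.08459 m/s; Re = 1.371e+04; f → 0.06839
  f = 0.06839 → V = 0.08387 m/s; Re = 1.359e+04; f → 0.06841
Converged (Δf/f < 1%). With the final f = 0.06841: V = √(2·6630·0.046/(0.06841·2000·634)) = 0.08385 m/s.
Q = V·A = 0.08385·(π/4·0.046²) = 0.0001394 m³/s = 0.502 m³/h.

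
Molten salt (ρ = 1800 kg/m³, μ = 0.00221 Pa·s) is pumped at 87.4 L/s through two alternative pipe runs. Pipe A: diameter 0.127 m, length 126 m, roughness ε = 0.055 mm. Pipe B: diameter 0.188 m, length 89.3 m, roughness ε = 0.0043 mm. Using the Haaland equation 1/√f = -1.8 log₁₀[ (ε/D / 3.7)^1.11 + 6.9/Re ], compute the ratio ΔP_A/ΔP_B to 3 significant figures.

Pipe A: V = Q/A = 0.0874/0.01267 = 6.899 m/s; Re = 7.137e+05; ε/D = 0.000433; Haaland → f = 0.01688; ΔP_A = f(L/D)(ρV²/2) = 7.173e+05 Pa.
Pipe B: V = Q/A = 0.0874/0.02776 = 3.149 m/s; Re = 4.821e+05; ε/D = 2.29e-05; Haaland → f = 0.01341; ΔP_B = f(L/D)(ρV²/2) = 5.684e+04 Pa.
ΔP_A/ΔP_B = 7.173e+05/5.684e+04 = 12.6.

ΔP_A/ΔP_B ≈ 12.6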